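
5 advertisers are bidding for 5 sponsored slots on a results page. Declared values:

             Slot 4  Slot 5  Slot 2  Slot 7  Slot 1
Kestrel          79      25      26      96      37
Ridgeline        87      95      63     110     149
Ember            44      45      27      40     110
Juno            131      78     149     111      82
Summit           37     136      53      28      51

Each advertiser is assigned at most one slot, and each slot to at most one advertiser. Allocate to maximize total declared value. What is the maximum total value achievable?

Optimal: Kestrel→Slot 4 ($79), Ridgeline→Slot 7 ($110), Ember→Slot 1 ($110), Juno→Slot 2 ($149), Summit→Slot 5 ($136) — total 79+110+110+149+136 = $584.
Row-greedy (each advertiser in turn takes its best remaining slot) gives $476, worse by 108.
No other one-to-one assignment exceeds $584.

Maximum total: $584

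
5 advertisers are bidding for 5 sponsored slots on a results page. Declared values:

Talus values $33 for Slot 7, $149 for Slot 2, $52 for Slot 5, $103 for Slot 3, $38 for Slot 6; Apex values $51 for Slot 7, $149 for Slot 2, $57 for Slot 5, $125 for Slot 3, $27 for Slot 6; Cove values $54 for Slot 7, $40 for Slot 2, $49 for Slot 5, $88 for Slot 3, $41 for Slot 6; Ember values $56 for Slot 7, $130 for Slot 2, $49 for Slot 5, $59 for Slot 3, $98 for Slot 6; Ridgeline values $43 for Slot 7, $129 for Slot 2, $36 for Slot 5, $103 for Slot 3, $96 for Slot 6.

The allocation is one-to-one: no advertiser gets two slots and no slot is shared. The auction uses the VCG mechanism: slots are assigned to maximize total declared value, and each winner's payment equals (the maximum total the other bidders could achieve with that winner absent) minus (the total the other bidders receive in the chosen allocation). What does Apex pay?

Apex pays $54.

Efficient allocation: Talus→Slot 2 ($149), Apex→Slot 3 ($125), Cove→Slot 5 ($49), Ember→Slot 7 ($56), Ridgeline→Slot 6 ($96); total welfare W = $475.
Apex receives Slot 3 at value $125, so the others get W − 125 = $350.
Without Apex: best allocation of the remaining 4 bidders over all 5 slots is Talus→Slot 2 ($149), Cove→Slot 7 ($54), Ember→Slot 6 ($98), Ridgeline→Slot 3 ($103), total $404.
VCG payment = (others' best without Apex) − (others' welfare with Apex) = 404 − 350 = $54.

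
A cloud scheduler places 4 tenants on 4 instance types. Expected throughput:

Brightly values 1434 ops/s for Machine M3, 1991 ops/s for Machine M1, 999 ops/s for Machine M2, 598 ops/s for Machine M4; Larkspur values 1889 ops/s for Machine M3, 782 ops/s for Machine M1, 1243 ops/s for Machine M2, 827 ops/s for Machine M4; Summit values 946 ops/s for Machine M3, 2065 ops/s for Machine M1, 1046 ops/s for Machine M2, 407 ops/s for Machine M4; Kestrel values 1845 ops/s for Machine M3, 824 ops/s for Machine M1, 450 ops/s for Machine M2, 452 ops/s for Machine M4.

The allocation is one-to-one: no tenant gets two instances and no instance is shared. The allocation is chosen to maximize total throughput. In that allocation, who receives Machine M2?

Optimal: Brightly→Machine M4 (598 ops/s), Larkspur→Machine M2 (1243 ops/s), Summit→Machine M1 (2065 ops/s), Kestrel→Machine M3 (1845 ops/s) — total 598+1243+2065+1845 = 5751 ops/s.
Row-greedy (each tenant in turn takes its best remaining instance) gives 5378 ops/s, worse by 373.
Swapping Larkspur↔Brightly (Larkspur→Machine M4 827 ops/s, Brightly→Machine M2 999 ops/s) loses 15.
Larkspur's own top instance is Machine M3 (1889 ops/s), but forcing Larkspur→Machine M3 and reassigning the rest optimally gives only 5405 ops/s — worse by 346.

Larkspur receives Machine M2.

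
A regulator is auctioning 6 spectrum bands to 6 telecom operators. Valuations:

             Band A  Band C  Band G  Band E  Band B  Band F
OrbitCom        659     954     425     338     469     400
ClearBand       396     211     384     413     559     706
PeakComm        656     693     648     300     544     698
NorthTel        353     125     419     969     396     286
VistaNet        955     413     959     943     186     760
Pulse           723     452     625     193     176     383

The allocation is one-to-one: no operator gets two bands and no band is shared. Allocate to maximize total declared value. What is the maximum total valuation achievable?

Optimal: OrbitCom→Band C ($954M), ClearBand→Band B ($559M), PeakComm→Band F ($698M), NorthTel→Band E ($969M), VistaNet→Band G ($959M), Pulse→Band A ($723M) — total 954+559+698+969+959+723 = $4862M.
Next-best assignment: OrbitCom→Band C, ClearBand→Band F, PeakComm→Band B, NorthTel→Band E, VistaNet→Band G, Pulse→Band A = $4855M.

Maximum total: $4862M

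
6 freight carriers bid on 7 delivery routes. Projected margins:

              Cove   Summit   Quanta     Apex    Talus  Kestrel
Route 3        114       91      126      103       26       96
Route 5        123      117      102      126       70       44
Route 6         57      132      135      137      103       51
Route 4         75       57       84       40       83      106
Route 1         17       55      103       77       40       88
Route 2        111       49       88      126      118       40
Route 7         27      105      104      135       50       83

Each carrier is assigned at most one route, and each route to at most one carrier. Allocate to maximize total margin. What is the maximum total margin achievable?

Optimal: Cove→Route 5 ($123k), Summit→Route 6 ($132k), Quanta→Route 3 ($126k), Apex→Route 7 ($135k), Talus→Route 2 ($118k), Kestrel→Route 4 ($106k) — total 123+132+126+135+118+106 = $740k.
Next-best assignment: Cove→Route 3, Summit→Route 5, Quanta→Route 6, Apex→Route 7, Talus→Route 2, Kestrel→Route 4 = $725k.

Max total: $740k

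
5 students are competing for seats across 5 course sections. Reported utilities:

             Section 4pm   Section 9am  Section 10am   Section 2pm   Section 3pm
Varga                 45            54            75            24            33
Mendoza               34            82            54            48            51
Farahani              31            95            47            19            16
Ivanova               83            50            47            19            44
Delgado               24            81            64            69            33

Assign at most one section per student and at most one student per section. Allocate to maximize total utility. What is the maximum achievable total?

Max total: 373 points

Optimal: Varga→Section 10am (75 points), Mendoza→Section 3pm (51 points), Farahani→Section 9am (95 points), Ivanova→Section 4pm (83 points), Delgado→Section 2pm (69 points) — total 75+51+95+83+69 = 373 points.
Row-greedy (each student in turn takes its best remaining section) gives 301 points, worse by 72.
Next-best assignment: Varga→Section 10am, Mendoza→Section 2pm, Farahani→Section 9am, Ivanova→Section 4pm, Delgado→Section 3pm = 334 points.
Every other assignment is strictly worse.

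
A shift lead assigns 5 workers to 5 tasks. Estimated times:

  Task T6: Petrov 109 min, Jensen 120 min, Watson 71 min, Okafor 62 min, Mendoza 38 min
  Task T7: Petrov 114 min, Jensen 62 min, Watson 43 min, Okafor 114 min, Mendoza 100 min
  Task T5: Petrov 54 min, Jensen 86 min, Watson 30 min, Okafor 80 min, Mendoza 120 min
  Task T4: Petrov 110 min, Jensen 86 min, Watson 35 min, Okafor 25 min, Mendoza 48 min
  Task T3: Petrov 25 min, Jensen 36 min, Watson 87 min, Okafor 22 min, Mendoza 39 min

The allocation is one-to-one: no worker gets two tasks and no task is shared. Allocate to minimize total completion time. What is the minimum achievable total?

Minimum total: 180 min

Optimal: Petrov→Task T3 (25 min), Jensen→Task T7 (62 min), Watson→Task T5 (30 min), Okafor→Task T4 (25 min), Mendoza→Task T6 (38 min) — total 25+62+30+25+38 = 180 min.
Min-entry greedy (repeatedly take the single cheapest remaining cell) gives 262 min, worse by 82.
Next-best assignment: Petrov→Task T5, Jensen→Task T3, Watson→Task T7, Okafor→Task T4, Mendoza→Task T6 = 196 min.
Swapping Watson↔Okafor (Watson→Task T4 35 min, Okafor→Task T5 80 min) adds 60.
Checked against all permutations: 180 min is optimal.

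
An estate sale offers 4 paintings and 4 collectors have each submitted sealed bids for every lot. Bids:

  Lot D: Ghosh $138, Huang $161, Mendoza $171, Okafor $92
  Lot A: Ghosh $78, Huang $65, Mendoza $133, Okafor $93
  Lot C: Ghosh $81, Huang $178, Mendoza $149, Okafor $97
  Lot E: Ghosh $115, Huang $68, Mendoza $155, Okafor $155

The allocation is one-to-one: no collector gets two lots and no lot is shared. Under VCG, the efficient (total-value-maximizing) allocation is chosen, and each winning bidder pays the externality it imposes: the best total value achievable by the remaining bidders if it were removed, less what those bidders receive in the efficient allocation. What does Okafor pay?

Okafor pays $22.

Efficient allocation: Ghosh→Lot D ($138), Huang→Lot C ($178), Mendoza→Lot A ($133), Okafor→Lot E ($155); total welfare W = $604.
Okafor receives Lot E at value $155, so the others get W − 155 = $449.
Without Okafor: best allocation of the remaining 3 bidders over all 4 lots is Ghosh→Lot D ($138), Huang→Lot C ($178), Mendoza→Lot E ($155), total $471.
VCG payment = (others' best without Okafor) − (others' welfare with Okafor) = 471 − 449 = $22.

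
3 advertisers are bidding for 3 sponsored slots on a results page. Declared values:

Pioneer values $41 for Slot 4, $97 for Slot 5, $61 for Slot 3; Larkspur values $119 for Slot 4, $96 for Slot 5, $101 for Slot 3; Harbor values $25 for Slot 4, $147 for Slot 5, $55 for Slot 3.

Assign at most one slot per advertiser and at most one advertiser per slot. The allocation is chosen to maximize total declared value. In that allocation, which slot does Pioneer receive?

Pioneer receives Slot 3.

Optimal: Pioneer→Slot 3 ($61), Larkspur→Slot 4 ($119), Harbor→Slot 5 ($147) — total 61+119+147 = $327.
Row-greedy (each advertiser in turn takes its best remaining slot) gives $271, worse by 56.
Next-best assignment: Pioneer→Slot 4, Larkspur→Slot 3, Harbor→Slot 5 = $289.
Pioneer's own top slot is Slot 5 ($97), but forcing Pioneer→Slot 5 and reassigning the rest optimally gives only $271 — worse by 56.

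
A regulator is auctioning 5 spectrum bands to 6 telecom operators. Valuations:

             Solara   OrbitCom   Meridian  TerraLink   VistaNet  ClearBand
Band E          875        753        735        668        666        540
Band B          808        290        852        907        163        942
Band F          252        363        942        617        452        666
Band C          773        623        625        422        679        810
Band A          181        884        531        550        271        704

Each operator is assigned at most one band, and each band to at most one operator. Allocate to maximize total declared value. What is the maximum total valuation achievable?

This is a one-to-one assignment (maximum-weight bipartite matching).
Optimal: Solara→Band E ($875M), TerraLink→Band B ($907M), Meridian→Band F ($942M), ClearBand→Band C ($810M), OrbitCom→Band A ($884M) — total 875+907+942+810+884 = $4418M.
Max-entry greedy (repeatedly take the single best remaining cell) gives $4322M, worse by 96.
Next-best assignment: Solara→Band E, ClearBand→Band B, Meridian→Band F, VistaNet→Band C, OrbitCom→Band A = $4322M.
Checked against all permutations: $4418M is optimal.

Maximum total: $4418M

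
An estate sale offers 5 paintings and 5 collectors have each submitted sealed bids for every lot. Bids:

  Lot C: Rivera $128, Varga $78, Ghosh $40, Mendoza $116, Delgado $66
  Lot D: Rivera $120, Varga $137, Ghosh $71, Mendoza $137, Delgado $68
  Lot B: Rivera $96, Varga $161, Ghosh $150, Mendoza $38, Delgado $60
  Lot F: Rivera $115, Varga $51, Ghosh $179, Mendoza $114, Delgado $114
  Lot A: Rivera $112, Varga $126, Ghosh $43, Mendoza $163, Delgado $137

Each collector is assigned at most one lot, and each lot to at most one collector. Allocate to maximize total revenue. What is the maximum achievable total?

Max total: $742

Treat this as an assignment problem: match each collector to one lot.
Optimal: Rivera→Lot C ($128), Varga→Lot B ($161), Ghosh→Lot F ($179), Mendoza→Lot D ($137), Delgado→Lot A ($137) — total 128+161+179+137+137 = $742.
Column-greedy (each lot in turn goes to its best remaining collector) gives $666, worse by 76.
Swapping Mendoza↔Delgado (Mendoza→Lot A $163, Delgado→Lot D $68) loses 43.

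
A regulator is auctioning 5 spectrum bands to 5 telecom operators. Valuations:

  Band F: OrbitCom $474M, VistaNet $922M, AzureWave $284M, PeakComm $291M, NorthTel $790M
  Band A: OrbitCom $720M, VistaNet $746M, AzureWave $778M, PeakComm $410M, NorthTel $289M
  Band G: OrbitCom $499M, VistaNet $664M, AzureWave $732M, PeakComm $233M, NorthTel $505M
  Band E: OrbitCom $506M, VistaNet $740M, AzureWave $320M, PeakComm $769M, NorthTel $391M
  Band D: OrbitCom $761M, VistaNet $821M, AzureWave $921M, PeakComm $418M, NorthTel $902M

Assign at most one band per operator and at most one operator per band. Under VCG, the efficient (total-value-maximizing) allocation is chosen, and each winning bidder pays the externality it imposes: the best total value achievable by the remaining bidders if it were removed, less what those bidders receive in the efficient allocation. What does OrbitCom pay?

OrbitCom pays $46M.

Efficient allocation: OrbitCom→Band A ($720M), VistaNet→Band F ($922M), AzureWave→Band G ($732M), PeakComm→Band E ($769M), NorthTel→Band D ($902M); total welfare W = $4045M.
OrbitCom receives Band A at value $720M, so the others get W − 720 = $3325M.
Without OrbitCom: best allocation of the remaining 4 bidders over all 5 bands is VistaNet→Band F ($922M), AzureWave→Band A ($778M), PeakComm→Band E ($769M), NorthTel→Band D ($902M), total $3371M.
VCG payment = (others' best without OrbitCom) − (others' welfare with OrbitCom) = 3371 − 3325 = $46M.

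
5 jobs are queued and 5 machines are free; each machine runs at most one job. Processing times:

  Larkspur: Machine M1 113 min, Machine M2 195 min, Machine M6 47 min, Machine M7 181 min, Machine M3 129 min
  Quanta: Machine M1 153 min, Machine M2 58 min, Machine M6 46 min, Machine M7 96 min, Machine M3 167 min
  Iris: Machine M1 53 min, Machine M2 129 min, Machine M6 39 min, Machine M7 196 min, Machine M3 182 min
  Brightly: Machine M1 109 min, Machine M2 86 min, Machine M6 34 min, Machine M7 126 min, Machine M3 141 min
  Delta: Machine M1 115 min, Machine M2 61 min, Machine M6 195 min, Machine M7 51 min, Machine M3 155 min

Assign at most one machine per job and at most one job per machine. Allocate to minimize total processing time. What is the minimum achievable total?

Min total: 325 min

This is the linear assignment problem.
Optimal: Larkspur→Machine M3 (129 min), Quanta→Machine M2 (58 min), Iris→Machine M1 (53 min), Brightly→Machine M6 (34 min), Delta→Machine M7 (51 min) — total 129+58+53+34+51 = 325 min.
Row-greedy (each job in turn takes its cheapest remaining machine) gives 439 min, worse by 114.
Next-best assignment: Larkspur→Machine M6, Quanta→Machine M2, Iris→Machine M1, Brightly→Machine M3, Delta→Machine M7 = 350 min.
Swapping Brightly↔Larkspur (Brightly→Machine M3 141 min, Larkspur→Machine M6 47 min) adds 25.
Checked against all permutations: 325 min is optimal.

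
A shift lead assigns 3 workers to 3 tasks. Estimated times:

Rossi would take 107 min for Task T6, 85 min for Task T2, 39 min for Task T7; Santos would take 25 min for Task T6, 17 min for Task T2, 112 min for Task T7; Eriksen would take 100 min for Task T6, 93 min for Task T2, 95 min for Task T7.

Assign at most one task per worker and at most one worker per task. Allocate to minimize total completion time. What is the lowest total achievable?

Optimal: Rossi→Task T7 (39 min), Santos→Task T2 (17 min), Eriksen→Task T6 (100 min) — total 39+17+100 = 156 min.
Column-greedy (each task in turn goes to its cheapest remaining worker) gives 205 min, worse by 49.
No other one-to-one assignment undercuts 156 min.

Min total: 156 min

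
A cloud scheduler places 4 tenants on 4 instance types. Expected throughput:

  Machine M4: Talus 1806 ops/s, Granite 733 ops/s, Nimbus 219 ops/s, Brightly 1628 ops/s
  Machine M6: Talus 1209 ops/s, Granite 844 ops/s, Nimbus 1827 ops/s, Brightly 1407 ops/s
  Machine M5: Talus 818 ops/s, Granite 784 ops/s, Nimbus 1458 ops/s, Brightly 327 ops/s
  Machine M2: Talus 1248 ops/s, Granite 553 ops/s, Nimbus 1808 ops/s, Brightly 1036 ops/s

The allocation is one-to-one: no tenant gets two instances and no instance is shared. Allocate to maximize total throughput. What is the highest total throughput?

Optimal: Talus→Machine M4 (1806 ops/s), Granite→Machine M5 (784 ops/s), Nimbus→Machine M2 (1808 ops/s), Brightly→Machine M6 (1407 ops/s) — total 1806+784+1808+1407 = 5805 ops/s.
Row-greedy (each tenant in turn takes its best remaining instance) gives 4785 ops/s, worse by 1020.

Maximum total: 5805 ops/s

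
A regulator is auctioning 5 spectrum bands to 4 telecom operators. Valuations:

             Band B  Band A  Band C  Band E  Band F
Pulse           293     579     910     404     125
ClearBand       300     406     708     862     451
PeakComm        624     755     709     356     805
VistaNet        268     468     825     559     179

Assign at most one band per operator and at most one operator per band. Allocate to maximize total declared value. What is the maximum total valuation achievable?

Max total: $3071M

Treat this as an assignment problem: match each operator to one band.
Optimal: Pulse→Band A ($579M), ClearBand→Band E ($862M), PeakComm→Band F ($805M), VistaNet→Band C ($825M) — total 579+862+805+825 = $3071M.
Max-entry greedy (repeatedly take the single best remaining cell) gives $3045M, worse by 26.
Next-best assignment: Pulse→Band C, ClearBand→Band E, PeakComm→Band F, VistaNet→Band A = $3045M.
Checked against all permutations: $3071M is optimal.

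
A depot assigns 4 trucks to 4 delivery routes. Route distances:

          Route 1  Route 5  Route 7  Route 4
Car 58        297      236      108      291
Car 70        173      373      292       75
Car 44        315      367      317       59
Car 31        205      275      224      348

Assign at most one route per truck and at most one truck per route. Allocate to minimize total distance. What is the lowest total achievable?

Minimum total: 615 km

Treat this as an assignment problem: match each truck to one route.
Optimal: Car 58→Route 7 (108 km), Car 70→Route 1 (173 km), Car 44→Route 4 (59 km), Car 31→Route 5 (275 km) — total 108+173+59+275 = 615 km.
Column-greedy (each route in turn goes to its cheapest remaining truck) gives 692 km, worse by 77.
Next-best assignment: Car 58→Route 5, Car 70→Route 1, Car 44→Route 4, Car 31→Route 7 = 692 km.
Swapping Car 44↔Car 31 (Car 44→Route 5 367 km, Car 31→Route 4 348 km) adds 381.
Every other assignment is strictly worse.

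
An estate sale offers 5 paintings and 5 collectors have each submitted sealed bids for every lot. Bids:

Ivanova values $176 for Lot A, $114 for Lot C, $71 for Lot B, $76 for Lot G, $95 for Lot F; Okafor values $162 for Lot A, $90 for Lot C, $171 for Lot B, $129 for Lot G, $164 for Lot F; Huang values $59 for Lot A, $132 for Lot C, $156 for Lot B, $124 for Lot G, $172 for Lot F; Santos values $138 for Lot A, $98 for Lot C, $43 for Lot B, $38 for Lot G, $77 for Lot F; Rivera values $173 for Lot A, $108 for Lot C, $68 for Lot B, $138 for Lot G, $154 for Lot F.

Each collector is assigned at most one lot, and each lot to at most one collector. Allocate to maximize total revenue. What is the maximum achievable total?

Maximum total: $755

Treat this as an assignment problem: match each collector to one lot.
Optimal: Ivanova→Lot A ($176), Okafor→Lot B ($171), Huang→Lot F ($172), Santos→Lot C ($98), Rivera→Lot G ($138) — total 176+171+172+98+138 = $755.
Column-greedy (each lot in turn goes to its best remaining collector) gives $694, worse by 61.
Swapping Okafor↔Rivera (Okafor→Lot G $129, Rivera→Lot B $68) loses 112.
No other one-to-one assignment exceeds $755.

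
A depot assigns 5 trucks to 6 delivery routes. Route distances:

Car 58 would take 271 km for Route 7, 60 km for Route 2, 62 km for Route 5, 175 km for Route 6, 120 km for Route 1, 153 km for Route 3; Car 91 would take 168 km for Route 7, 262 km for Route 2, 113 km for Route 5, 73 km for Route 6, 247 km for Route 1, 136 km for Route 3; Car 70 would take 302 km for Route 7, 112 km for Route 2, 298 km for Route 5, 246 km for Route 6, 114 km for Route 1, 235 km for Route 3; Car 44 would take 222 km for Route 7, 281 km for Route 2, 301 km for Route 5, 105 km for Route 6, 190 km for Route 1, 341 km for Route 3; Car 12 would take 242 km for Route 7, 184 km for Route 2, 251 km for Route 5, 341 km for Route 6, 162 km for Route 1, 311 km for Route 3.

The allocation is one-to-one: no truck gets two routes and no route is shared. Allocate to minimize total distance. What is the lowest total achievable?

Min total: 577 km

This is a one-to-one assignment (minimum-cost bipartite matching).
Optimal: Car 58→Route 5 (62 km), Car 91→Route 3 (136 km), Car 70→Route 2 (112 km), Car 44→Route 6 (105 km), Car 12→Route 1 (162 km) — total 62+136+112+105+162 = 577 km.
Checked against all permutations: 577 km is optimal.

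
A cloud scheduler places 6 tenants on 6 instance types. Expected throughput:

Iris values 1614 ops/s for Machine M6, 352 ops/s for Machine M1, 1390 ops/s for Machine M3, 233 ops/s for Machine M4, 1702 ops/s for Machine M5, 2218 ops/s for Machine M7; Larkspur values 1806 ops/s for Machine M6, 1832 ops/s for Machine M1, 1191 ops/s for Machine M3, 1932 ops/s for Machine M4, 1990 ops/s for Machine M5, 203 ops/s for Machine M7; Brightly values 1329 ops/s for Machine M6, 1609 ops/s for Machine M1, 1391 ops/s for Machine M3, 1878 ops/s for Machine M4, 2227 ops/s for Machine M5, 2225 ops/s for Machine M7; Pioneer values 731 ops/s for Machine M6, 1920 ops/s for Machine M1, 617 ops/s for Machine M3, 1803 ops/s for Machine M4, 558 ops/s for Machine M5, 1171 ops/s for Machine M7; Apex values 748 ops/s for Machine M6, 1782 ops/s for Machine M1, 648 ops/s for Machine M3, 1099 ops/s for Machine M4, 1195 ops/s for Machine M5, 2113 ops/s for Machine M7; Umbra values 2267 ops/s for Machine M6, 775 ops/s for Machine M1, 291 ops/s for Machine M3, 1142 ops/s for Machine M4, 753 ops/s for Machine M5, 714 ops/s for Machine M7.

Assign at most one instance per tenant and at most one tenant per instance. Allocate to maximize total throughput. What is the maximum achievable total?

Optimal: Iris→Machine M3 (1390 ops/s), Larkspur→Machine M4 (1932 ops/s), Brightly→Machine M5 (2227 ops/s), Pioneer→Machine M1 (1920 ops/s), Apex→Machine M7 (2113 ops/s), Umbra→Machine M6 (2267 ops/s) — total 1390+1932+2227+1920+2113+2267 = 11849 ops/s.
Next-best assignment: Iris→Machine M3, Larkspur→Machine M1, Brightly→Machine M5, Pioneer→Machine M4, Apex→Machine M7, Umbra→Machine M6 = 11632 ops/s.
Every other assignment is strictly worse.

Maximum total: 11849 ops/s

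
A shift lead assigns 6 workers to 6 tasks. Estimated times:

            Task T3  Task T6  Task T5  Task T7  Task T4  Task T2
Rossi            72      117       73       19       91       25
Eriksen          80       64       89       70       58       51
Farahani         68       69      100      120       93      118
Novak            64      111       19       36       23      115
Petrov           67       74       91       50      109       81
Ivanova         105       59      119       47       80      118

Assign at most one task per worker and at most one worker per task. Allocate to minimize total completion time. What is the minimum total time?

Min total: 279 min

This is a one-to-one assignment (minimum-cost bipartite matching).
Optimal: Rossi→Task T2 (25 min), Eriksen→Task T4 (58 min), Farahani→Task T3 (68 min), Novak→Task T5 (19 min), Petrov→Task T7 (50 min), Ivanova→Task T6 (59 min) — total 25+58+68+19+50+59 = 279 min.
Min-entry greedy (repeatedly take the single cheapest remaining cell) gives 308 min, worse by 29.
Next-best assignment: Rossi→Task T2, Eriksen→Task T4, Farahani→Task T6, Novak→Task T5, Petrov→Task T3, Ivanova→Task T7 = 285 min.
Swapping Petrov↔Rossi (Petrov→Task T2 81 min, Rossi→Task T7 19 min) adds 25.
Checked against all permutations: 279 min is optimal.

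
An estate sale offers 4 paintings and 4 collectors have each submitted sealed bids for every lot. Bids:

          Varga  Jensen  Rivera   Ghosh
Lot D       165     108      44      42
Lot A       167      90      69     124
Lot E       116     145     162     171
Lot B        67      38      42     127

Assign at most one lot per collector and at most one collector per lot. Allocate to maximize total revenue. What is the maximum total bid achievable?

Optimal: Varga→Lot A ($167), Jensen→Lot D ($108), Rivera→Lot E ($162), Ghosh→Lot B ($127) — total 167+108+162+127 = $564.
Max-entry greedy (repeatedly take the single best remaining cell) gives $488, worse by 76.
Swapping Ghosh↔Varga (Ghosh→Lot A $124, Varga→Lot B $67) loses 103.
No other one-to-one assignment exceeds $564.

Maximum total: $564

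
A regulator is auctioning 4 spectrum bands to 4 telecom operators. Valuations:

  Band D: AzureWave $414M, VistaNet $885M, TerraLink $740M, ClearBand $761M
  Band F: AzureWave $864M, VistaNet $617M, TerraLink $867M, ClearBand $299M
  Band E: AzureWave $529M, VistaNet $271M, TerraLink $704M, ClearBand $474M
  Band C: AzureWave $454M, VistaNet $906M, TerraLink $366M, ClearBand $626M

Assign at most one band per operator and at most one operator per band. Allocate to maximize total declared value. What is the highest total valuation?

Max total: $3235M

Optimal: AzureWave→Band F ($864M), VistaNet→Band C ($906M), TerraLink→Band E ($704M), ClearBand→Band D ($761M) — total 864+906+704+761 = $3235M.
Column-greedy (each band in turn goes to its best remaining operator) gives $2907M, worse by 328.
Swapping VistaNet↔ClearBand (VistaNet→Band D $885M, ClearBand→Band C $626M) loses 156.
Every other assignment is strictly worse.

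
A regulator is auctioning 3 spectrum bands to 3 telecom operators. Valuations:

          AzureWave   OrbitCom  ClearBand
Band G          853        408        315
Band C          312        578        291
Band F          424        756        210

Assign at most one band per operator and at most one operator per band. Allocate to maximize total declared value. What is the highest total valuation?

Treat this as an assignment problem: match each operator to one band.
Optimal: AzureWave→Band G ($853M), OrbitCom→Band F ($756M), ClearBand→Band C ($291M) — total 853+756+291 = $1900M.
Column-greedy (each band in turn goes to its best remaining operator) gives $1641M, worse by 259.
Next-best assignment: AzureWave→Band G, OrbitCom→Band C, ClearBand→Band F = $1641M.
Swapping AzureWave↔ClearBand (AzureWave→Band C $312M, ClearBand→Band G $315M) loses 517.
No other one-to-one assignment exceeds $1900M.

Maximum total: $1900M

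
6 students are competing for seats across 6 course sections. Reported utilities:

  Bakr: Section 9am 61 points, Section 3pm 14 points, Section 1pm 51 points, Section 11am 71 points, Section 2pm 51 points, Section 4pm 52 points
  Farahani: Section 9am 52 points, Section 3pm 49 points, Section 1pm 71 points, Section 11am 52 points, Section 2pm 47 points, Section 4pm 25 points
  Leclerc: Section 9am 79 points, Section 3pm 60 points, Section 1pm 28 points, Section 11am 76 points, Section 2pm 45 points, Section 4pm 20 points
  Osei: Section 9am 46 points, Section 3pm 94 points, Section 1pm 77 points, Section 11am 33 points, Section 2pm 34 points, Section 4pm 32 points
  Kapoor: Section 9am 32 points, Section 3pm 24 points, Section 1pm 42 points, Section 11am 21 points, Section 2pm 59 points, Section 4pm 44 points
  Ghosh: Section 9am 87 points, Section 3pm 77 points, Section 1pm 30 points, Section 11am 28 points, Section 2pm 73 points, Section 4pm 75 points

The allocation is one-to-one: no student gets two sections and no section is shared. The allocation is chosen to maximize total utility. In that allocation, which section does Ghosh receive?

Ghosh receives Section 4pm.

Optimal: Bakr→Section 11am (71 points), Farahani→Section 1pm (71 points), Leclerc→Section 9am (79 points), Osei→Section 3pm (94 points), Kapoor→Section 2pm (59 points), Ghosh→Section 4pm (75 points) — total 71+71+79+94+59+75 = 449 points.
Max-entry greedy (repeatedly take the single best remaining cell) gives 439 points, worse by 10.
Ghosh's own top section is Section 9am (87 points), but forcing Ghosh→Section 9am and reassigning the rest optimally gives only 439 points — worse by 10.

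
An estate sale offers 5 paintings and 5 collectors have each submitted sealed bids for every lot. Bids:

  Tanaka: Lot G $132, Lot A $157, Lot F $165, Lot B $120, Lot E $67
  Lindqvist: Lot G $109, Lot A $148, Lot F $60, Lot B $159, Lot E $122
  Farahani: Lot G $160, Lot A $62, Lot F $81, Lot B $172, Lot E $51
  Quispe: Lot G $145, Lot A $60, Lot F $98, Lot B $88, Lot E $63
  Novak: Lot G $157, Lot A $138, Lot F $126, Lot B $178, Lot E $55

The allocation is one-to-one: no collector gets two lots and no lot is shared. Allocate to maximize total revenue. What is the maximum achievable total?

Max total: $742

Optimal: Tanaka→Lot F ($165), Lindqvist→Lot E ($122), Farahani→Lot B ($172), Quispe→Lot G ($145), Novak→Lot A ($138) — total 165+122+172+145+138 = $742.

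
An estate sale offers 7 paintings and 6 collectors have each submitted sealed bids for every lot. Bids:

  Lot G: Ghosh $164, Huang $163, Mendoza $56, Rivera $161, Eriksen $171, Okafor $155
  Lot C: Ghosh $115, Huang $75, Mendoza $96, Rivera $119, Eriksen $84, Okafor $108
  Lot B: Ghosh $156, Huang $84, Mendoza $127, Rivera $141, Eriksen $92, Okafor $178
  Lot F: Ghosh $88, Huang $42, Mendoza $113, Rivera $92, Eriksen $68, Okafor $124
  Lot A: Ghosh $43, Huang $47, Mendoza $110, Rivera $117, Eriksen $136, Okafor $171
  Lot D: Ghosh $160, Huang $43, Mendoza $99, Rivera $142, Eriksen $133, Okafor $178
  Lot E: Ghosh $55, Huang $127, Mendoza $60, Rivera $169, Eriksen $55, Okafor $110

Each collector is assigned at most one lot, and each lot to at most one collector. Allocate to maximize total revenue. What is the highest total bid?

Max total: $919

Treat this as an assignment problem: match each collector to one lot.
Optimal: Ghosh→Lot D ($160), Huang→Lot G ($163), Mendoza→Lot F ($113), Rivera→Lot E ($169), Eriksen→Lot A ($136), Okafor→Lot B ($178) — total 160+163+113+169+136+178 = $919.
Row-greedy (each collector in turn takes its best remaining lot) gives $820, worse by 99.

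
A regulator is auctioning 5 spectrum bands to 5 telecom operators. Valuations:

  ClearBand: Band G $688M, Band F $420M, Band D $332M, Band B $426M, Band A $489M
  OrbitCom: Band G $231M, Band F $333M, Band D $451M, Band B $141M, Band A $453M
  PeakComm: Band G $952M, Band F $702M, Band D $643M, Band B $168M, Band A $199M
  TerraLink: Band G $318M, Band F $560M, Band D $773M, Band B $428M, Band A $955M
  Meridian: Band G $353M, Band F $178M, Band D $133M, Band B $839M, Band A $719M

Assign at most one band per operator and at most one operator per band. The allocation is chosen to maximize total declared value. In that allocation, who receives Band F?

Treat this as an assignment problem: match each operator to one band.
Optimal: ClearBand→Band G ($688M), OrbitCom→Band D ($451M), PeakComm→Band F ($702M), TerraLink→Band A ($955M), Meridian→Band B ($839M) — total 688+451+702+955+839 = $3635M.
Max-entry greedy (repeatedly take the single best remaining cell) gives $3617M, worse by 18.
Checked against all permutations: $3635M is optimal.
PeakComm's own top band is Band G ($952M), but forcing PeakComm→Band G and reassigning the rest optimally gives only $3617M — worse by 18.

PeakComm receives Band F.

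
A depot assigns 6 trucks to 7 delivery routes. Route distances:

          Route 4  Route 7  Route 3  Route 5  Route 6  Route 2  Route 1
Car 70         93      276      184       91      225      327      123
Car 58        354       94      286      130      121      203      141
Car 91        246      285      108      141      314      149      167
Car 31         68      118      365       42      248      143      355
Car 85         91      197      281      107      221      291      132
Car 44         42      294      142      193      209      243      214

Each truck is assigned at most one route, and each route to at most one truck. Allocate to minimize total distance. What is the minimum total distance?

This is the linear assignment problem.
Optimal: Car 70→Route 5 (91 km), Car 58→Route 7 (94 km), Car 91→Route 3 (108 km), Car 31→Route 2 (143 km), Car 85→Route 1 (132 km), Car 44→Route 4 (42 km) — total 91+94+108+143+132+42 = 610 km.
Row-greedy (each truck in turn takes its cheapest remaining route) gives 702 km, worse by 92.

Minimum total: 610 km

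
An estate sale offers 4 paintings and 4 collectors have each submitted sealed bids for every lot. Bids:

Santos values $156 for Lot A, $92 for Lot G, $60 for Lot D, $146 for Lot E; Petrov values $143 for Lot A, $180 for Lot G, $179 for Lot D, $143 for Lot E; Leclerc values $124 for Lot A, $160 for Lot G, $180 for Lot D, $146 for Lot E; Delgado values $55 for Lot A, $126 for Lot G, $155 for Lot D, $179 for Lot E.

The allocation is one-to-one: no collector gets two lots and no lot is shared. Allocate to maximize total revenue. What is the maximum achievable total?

Max total: $695

This is a one-to-one assignment (maximum-weight bipartite matching).
Optimal: Santos→Lot A ($156), Petrov→Lot G ($180), Leclerc→Lot D ($180), Delgado→Lot E ($179) — total 156+180+180+179 = $695.
Swapping Santos↔Petrov (Santos→Lot G $92, Petrov→Lot A $143) loses 101.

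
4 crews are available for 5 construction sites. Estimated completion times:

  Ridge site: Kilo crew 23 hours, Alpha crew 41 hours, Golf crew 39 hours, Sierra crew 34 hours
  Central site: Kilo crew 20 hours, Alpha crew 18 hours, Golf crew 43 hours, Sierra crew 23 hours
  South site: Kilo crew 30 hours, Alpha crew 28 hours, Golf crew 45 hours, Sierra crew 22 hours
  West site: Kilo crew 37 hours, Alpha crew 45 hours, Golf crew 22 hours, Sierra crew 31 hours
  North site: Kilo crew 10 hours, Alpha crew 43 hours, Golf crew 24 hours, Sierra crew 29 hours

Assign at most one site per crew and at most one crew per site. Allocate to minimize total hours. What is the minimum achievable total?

Minimum total: 72 hours

Optimal: Kilo crew→North site (10 hours), Alpha crew→Central site (18 hours), Golf crew→West site (22 hours), Sierra crew→South site (22 hours) — total 10+18+22+22 = 72 hours.
Column-greedy (each site in turn goes to its cheapest remaining crew) gives 85 hours, worse by 13.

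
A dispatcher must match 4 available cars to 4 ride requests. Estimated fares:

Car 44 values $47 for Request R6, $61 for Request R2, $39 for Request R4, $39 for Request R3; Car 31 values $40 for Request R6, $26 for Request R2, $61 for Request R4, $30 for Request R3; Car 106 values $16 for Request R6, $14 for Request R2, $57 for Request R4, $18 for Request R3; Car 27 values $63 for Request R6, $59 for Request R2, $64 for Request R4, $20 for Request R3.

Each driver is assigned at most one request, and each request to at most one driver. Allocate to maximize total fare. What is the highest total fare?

Maximum total: $211

Optimal: Car 44→Request R2 ($61), Car 31→Request R3 ($30), Car 106→Request R4 ($57), Car 27→Request R6 ($63) — total 61+30+57+63 = $211.
Next-best assignment: Car 44→Request R2, Car 31→Request R4, Car 106→Request R3, Car 27→Request R6 = $203.
Swapping Car 106↔Car 27 (Car 106→Request R6 $16, Car 27→Request R4 $64) loses 40.
No other one-to-one assignment exceeds $211.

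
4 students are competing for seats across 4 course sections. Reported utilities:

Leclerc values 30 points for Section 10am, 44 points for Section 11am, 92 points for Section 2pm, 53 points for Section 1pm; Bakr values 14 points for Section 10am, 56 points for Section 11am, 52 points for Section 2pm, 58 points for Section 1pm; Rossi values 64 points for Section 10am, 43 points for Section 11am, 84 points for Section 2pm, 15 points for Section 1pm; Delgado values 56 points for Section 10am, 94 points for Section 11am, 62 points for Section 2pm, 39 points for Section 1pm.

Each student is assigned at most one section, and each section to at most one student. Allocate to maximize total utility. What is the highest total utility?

This is a one-to-one assignment (maximum-weight bipartite matching).
Optimal: Leclerc→Section 2pm (92 points), Bakr→Section 1pm (58 points), Rossi→Section 10am (64 points), Delgado→Section 11am (94 points) — total 92+58+64+94 = 308 points.
Swapping Rossi↔Leclerc (Rossi→Section 2pm 84 points, Leclerc→Section 10am 30 points) loses 42.

Maximum total: 308 points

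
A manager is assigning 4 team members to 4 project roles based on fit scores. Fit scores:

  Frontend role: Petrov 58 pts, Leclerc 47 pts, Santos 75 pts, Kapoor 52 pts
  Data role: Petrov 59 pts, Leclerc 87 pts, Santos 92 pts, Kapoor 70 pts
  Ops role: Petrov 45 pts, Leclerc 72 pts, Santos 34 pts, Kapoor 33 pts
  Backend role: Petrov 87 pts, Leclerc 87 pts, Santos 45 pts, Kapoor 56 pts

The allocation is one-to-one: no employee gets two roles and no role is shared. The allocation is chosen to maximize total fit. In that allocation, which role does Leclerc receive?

Optimal: Petrov→Backend role (87 pts), Leclerc→Ops role (72 pts), Santos→Frontend role (75 pts), Kapoor→Data role (70 pts) — total 87+72+75+70 = 304 pts.
Max-entry greedy (repeatedly take the single best remaining cell) gives 303 pts, worse by 1.
Leclerc's own top role is Data role (87 pts), but forcing Leclerc→Data role and reassigning the rest optimally gives only 282 pts — worse by 22.

Leclerc receives Ops role.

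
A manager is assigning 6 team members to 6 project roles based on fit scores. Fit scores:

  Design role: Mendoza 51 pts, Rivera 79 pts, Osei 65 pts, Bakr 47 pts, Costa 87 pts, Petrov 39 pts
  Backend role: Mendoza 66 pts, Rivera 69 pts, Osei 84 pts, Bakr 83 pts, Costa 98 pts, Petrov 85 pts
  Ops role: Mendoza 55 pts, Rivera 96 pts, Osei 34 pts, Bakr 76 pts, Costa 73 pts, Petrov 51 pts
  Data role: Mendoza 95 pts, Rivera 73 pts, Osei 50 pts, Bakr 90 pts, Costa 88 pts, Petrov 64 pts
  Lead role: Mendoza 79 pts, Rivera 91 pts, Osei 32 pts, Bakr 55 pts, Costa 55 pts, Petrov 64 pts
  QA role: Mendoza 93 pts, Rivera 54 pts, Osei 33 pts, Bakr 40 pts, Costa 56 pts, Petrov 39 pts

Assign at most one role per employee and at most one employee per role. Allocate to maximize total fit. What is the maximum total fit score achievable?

This is a one-to-one assignment (maximum-weight bipartite matching).
Optimal: Mendoza→QA role (93 pts), Rivera→Ops role (96 pts), Osei→Backend role (84 pts), Bakr→Data role (90 pts), Costa→Design role (87 pts), Petrov→Lead role (64 pts) — total 93+96+84+90+87+64 = 514 pts.
Column-greedy (each role in turn goes to its best remaining employee) gives 451 pts, worse by 63.
Every other assignment is strictly worse.

Maximum total: 514 pts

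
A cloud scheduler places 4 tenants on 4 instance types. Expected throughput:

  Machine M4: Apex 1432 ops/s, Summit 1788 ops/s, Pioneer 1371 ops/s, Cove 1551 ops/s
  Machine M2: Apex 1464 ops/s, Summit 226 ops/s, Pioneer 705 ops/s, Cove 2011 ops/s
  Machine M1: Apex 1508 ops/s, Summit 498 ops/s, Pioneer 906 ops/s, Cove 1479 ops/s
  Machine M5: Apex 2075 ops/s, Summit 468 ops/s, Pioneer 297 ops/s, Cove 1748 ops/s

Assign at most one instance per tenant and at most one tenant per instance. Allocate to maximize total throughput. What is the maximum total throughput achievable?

Max total: 6780 ops/s

This is the linear assignment problem.
Optimal: Apex→Machine M5 (2075 ops/s), Summit→Machine M4 (1788 ops/s), Pioneer→Machine M1 (906 ops/s), Cove→Machine M2 (2011 ops/s) — total 2075+1788+906+2011 = 6780 ops/s.
Column-greedy (each instance in turn goes to its best remaining tenant) gives 5604 ops/s, worse by 1176.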